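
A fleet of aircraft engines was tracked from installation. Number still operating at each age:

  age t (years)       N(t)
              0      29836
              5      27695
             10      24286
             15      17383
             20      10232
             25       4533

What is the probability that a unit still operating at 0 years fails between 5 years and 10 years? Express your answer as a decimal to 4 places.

This is the probability of reaching 5 but not 10, conditional on being operational at 0: (N(5) − N(10)) / N(0).
= (27695 − 24286) / 29836 = 3409 / 29836 = 0.114258.

0.1143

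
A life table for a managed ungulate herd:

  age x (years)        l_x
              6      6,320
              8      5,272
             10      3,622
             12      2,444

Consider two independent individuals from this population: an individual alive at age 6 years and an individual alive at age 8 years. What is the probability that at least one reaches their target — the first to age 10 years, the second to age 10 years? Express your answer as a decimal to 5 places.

p₁ = l_10/l_6 = 3,622/6,320 = 0.573101; p₂ = l_10/l_8 = 3,622/5,272 = 0.687026.
P(at least one) = 1 − (1−p₁)(1−p₂) = 1 − 0.426899 × 0.312974 = 0.866392.

0.86639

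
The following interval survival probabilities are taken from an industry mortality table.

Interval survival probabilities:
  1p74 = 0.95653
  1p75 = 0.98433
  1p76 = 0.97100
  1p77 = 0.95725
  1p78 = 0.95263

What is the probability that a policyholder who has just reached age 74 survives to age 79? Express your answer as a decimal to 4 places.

Chaining the interval survival probabilities: 0.95653 × 0.98433 × 0.97100 × 0.95725 × 0.95263.
= 0.833697.

0.8337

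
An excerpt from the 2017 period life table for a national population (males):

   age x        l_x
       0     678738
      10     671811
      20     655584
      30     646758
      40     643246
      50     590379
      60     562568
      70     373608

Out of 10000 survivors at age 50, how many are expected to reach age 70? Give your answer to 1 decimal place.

6328.3

The relevant probability is 373608/590379 = 0.632827.
Expected number = 10000 × 0.632827 = 6328.3.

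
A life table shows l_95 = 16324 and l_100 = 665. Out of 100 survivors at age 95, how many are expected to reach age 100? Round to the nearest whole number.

4

The relevant probability is 665/16324 = 0.040738.
Expected number = 100 × 0.040738 = 4.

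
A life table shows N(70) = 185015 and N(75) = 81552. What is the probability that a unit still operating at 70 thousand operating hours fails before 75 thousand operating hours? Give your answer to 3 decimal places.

P(fail before 75 | operational at 70) = 1 − N(75)/N(70) = 1 − 81552/185015 = (103463)/185015 = 0.559214.

0.559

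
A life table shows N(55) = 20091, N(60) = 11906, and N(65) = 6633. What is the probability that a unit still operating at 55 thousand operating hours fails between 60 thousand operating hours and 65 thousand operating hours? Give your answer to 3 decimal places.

0.262

This is the probability of reaching 60 but not 65, conditional on being operational at 55: (N(60) − N(65)) / N(55).
= (11906 − 6633) / 20091 = 5273 / 20091 = 0.262456.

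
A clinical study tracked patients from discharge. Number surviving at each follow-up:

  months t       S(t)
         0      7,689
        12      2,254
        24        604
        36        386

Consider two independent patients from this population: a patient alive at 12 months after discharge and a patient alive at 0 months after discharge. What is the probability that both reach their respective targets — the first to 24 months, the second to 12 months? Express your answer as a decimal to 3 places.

p₁ = S(24)/S(12) = 604/2,254 = 0.267968; p₂ = S(12)/S(0) = 2,254/7,689 = 0.293146.
P(both) = p₁ × p₂ = 0.267968 × 0.293146 = 0.078554.

0.079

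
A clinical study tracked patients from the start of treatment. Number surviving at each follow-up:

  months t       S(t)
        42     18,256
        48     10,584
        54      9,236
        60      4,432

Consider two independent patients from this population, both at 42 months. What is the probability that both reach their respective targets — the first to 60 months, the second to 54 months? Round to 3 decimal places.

p₁ = S(60)/S(42) = 4,432/18,256 = 0.242770; p₂ = S(54)/S(42) = 9,236/18,256 = 0.505916.
P(both) = p₁ × p₂ = 0.242770 × 0.505916 = 0.122821.

0.123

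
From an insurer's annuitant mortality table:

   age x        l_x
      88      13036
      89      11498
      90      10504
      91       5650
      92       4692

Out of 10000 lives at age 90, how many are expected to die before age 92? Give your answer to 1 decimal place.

The relevant probability is 1 − 4692/10504 = 0.553313.
Expected number = 10000 × 0.553313 = 5533.1.

5533.1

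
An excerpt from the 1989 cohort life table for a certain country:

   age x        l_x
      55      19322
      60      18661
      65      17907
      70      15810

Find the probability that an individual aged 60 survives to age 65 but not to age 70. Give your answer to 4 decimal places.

We want 5|5q60 = (l_65 − l_70)/l_60.
This is the probability of reaching 65 but not 70, conditional on being alive at 60: (l_65 − l_70) / l_60.
= (17907 − 15810) / 18661 = 2097 / 18661 = 0.112373.

0.1124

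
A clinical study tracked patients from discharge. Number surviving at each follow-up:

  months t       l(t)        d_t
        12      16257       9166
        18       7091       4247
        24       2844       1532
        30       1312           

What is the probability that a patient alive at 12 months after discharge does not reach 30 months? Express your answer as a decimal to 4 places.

0.9193

P(die before 30 | alive at 12) = 1 − l(30)/l(12) = 1 − 1312/16257 = (14945)/16257 = 0.919296.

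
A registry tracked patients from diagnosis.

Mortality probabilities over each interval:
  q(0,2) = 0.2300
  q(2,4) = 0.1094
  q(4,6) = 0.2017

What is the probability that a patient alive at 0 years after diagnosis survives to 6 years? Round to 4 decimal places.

0.5474

The overall survival probability is (1 − 0.2300) × (1 − 0.1094) × (1 − 0.2017).
= 0.7700 × 0.8906 × 0.7983 = 0.547444.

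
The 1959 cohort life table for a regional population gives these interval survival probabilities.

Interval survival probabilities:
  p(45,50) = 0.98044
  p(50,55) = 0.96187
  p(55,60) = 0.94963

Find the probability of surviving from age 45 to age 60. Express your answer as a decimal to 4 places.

Survival from 45 to 60 is the product of surviving each interval: 0.98044 × 0.96187 × 0.94963.
= 0.895554.

0.8956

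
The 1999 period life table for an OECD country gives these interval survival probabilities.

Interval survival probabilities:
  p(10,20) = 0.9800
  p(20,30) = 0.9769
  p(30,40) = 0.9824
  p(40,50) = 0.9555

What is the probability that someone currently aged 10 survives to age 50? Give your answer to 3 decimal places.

Chaining the interval survival probabilities: 0.9800 × 0.9769 × 0.9824 × 0.9555.
= 0.898660.

0.899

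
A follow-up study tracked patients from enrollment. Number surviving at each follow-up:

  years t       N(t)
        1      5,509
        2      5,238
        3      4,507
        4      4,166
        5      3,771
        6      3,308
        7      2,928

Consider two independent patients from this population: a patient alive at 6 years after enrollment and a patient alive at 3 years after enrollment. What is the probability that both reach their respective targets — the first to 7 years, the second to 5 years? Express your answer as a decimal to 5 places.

0.74058

p₁ = N(7)/N(6) = 2,928/3,308 = 0.885127; p₂ = N(5)/N(3) = 3,771/4,507 = 0.836698.
P(both) = p₁ × p₂ = 0.885127 × 0.836698 = 0.740584.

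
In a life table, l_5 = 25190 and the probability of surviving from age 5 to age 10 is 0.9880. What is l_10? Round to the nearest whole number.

l_10 = l_5 × p = 25190 × 0.9880 = 24888.

24888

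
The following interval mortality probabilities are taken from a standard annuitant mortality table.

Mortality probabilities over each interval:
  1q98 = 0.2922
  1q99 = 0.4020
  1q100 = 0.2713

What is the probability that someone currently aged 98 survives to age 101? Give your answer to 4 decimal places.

Survival from 98 to 101 is the product of surviving each interval: (1 − 0.2922) × (1 − 0.4020) × (1 − 0.2713).
= 0.7078 × 0.5980 × 0.7287 = 0.308433.

0.3084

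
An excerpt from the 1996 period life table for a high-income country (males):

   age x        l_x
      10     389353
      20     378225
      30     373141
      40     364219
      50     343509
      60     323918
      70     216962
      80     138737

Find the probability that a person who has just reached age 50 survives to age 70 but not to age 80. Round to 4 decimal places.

This is the probability of reaching 70 but not 80, conditional on being alive at 50: (l_70 − l_80) / l_50.
= (216962 − 138737) / 343509 = 78225 / 343509 = 0.227723.

0.2277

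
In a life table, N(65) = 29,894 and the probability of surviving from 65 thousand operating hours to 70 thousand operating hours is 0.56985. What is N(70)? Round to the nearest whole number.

17035

N(70) = N(65) × p = 29,894 × 0.56985 = 17035.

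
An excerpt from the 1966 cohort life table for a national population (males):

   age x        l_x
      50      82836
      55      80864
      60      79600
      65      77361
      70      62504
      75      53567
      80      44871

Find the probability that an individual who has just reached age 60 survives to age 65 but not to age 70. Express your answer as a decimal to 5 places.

0.18665

This is the probability of reaching 65 but not 70, conditional on being alive at 60: (l_65 − l_70) / l_60.
= (77361 − 62504) / 79600 = 14857 / 79600 = 0.186646.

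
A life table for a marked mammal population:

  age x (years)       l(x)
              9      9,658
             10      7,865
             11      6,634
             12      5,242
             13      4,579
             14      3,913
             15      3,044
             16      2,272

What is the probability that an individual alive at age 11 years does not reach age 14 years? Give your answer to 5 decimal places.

P(die before 14 | alive at 11) = 1 − l(14)/l(11) = 1 − 3,913/6,634 = (2,721)/6,634 = 0.410160.

0.41016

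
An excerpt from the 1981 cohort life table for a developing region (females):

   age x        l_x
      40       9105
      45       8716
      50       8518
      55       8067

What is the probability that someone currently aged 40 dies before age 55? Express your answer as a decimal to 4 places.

P(die before 55 | alive at 40) = 1 − l_55/l_40 = 1 − 8067/9105 = (1038)/9105 = 0.114003.

0.1140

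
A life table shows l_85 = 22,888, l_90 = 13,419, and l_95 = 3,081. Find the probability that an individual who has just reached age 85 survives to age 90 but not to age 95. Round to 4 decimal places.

0.4517

This is the probability of reaching 90 but not 95, conditional on being alive at 85: (l_90 − l_95) / l_85.
= (13,419 − 3,081) / 22,888 = 10,338 / 22,888 = 0.451678.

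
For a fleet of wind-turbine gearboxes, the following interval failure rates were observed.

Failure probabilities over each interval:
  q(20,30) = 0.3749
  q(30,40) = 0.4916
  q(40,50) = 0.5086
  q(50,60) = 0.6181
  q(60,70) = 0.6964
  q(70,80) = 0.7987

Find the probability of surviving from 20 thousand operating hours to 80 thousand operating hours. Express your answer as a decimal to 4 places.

0.0036

The overall survival probability is (1 − 0.3749) × (1 − 0.4916) × (1 − 0.5086) × (1 − 0.6181) × (1 − 0.6964) × (1 − 0.7987).
= 0.6251 × 0.5084 × 0.4914 × 0.3819 × 0.3036 × 0.2013 = 0.003645.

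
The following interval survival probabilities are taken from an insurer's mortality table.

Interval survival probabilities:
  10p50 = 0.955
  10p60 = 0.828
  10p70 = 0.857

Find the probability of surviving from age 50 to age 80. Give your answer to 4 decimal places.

0.6777

30p50 = 0.955 × 0.828 × 0.857.
= 0.677664.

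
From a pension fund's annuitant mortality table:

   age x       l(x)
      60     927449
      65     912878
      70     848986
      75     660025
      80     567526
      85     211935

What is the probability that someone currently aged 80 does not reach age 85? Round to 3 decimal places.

0.627

P(die before 85 | alive at 80) = 1 − l(85)/l(80) = 1 − 211935/567526 = (355591)/567526 = 0.626563.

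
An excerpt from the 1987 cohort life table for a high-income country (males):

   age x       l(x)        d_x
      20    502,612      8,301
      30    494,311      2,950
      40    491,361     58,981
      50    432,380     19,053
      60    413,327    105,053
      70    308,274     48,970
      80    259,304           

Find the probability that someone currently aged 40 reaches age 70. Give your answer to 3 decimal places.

The conditional survival probability is l(70)/l(40) = 308,274/491,361 = 0.627388.

0.627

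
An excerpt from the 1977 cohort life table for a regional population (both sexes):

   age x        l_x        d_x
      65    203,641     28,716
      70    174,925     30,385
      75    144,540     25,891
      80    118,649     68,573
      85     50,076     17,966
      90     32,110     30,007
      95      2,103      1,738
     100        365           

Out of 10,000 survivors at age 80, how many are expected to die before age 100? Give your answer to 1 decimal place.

The relevant probability is 1 − 365/118,649 = 0.996924.
Expected number = 10,000 × 0.996924 = 9969.2.

9969.2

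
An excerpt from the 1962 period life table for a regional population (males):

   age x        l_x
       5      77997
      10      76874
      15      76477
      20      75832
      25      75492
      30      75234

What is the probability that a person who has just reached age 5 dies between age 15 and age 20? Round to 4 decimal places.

0.0083

This is the probability of reaching 15 but not 20, conditional on being alive at 5: (l_15 − l_20) / l_5.
= (76477 − 75832) / 77997 = 645 / 77997 = 0.008270.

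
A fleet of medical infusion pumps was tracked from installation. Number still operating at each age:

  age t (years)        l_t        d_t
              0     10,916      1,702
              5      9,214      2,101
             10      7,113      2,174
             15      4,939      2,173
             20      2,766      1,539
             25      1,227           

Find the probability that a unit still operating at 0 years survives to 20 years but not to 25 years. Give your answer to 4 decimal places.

0.1410

This is the probability of reaching 20 but not 25, conditional on being operational at 0: (l_20 − l_25) / l_0.
= (2,766 − 1,227) / 10,916 = 1,539 / 10,916 = 0.140986.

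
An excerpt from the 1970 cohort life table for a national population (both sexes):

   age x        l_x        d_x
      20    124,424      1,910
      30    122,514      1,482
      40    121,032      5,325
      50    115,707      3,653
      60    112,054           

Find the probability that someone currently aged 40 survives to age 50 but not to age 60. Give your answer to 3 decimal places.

0.030

We want 10|10q40 = (l_50 − l_60)/l_40.
This is the probability of reaching 50 but not 60, conditional on being alive at 40: (l_50 − l_60) / l_40.
= (115,707 − 112,054) / 121,032 = 3,653 / 121,032 = 0.030182.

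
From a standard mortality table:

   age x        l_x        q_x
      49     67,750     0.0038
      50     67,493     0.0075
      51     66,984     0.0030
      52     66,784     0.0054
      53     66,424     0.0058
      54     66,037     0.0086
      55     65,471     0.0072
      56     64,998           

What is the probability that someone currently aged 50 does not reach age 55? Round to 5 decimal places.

0.02996

P(die before 55 | alive at 50) = 1 − l_55/l_50 = 1 − 65,471/67,493 = (2,022)/67,493 = 0.029959.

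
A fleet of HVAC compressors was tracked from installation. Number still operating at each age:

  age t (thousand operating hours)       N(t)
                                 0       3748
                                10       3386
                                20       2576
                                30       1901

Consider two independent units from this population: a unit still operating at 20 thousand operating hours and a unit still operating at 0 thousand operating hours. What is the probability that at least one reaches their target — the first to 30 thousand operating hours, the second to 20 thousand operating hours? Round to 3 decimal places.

0.918

p₁ = N(30)/N(20) = 1901/2576 = 0.737966; p₂ = N(20)/N(0) = 2576/3748 = 0.687300.
P(at least one) = 1 − (1−p₁)(1−p₂) = 1 − 0.262034 × 0.312700 = 0.918062.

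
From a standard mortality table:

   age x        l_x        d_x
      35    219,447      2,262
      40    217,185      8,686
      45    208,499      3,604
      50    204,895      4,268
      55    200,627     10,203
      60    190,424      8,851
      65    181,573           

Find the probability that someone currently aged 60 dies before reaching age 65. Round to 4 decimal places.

0.0465

P(die before 65 | alive at 60) = 1 − l_65/l_60 = 1 − 181,573/190,424 = (8,851)/190,424 = 0.046480.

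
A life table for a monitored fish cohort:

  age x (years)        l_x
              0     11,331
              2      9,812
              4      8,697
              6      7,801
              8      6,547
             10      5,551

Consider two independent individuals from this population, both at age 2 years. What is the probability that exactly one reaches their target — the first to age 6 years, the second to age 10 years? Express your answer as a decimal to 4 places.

0.4612

p₁ = l_6/l_2 = 7,801/9,812 = 0.795047; p₂ = l_10/l_2 = 5,551/9,812 = 0.565736.
P(exactly one) = p₁(1−p₂) + (1−p₁)p₂ = 0.345260 + 0.115949 = 0.461210.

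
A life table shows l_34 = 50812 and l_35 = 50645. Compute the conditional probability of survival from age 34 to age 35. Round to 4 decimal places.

0.9967

We want 1p34 = l_35/l_34.
The conditional survival probability is l_35/l_34 = 50645/50812 = 0.996713.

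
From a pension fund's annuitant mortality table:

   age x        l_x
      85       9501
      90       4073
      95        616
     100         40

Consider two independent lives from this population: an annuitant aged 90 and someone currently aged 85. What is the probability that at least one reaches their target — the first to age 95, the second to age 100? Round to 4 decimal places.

p₁ = l_95/l_90 = 616/4073 = 0.151240; p₂ = l_100/l_85 = 40/9501 = 0.004210.
P(at least one) = 1 − (1−p₁)(1−p₂) = 1 − 0.848760 × 0.995790 = 0.154813.

0.1548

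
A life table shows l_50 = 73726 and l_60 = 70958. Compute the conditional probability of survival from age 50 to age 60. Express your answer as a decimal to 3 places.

The conditional survival probability is l_60/l_50 = 70958/73726 = 0.962456.

0.962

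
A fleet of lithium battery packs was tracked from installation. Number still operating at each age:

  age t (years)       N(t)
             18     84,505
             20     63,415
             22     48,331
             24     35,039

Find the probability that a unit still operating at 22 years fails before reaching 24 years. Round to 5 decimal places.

P(fail before 24 | operational at 22) = 1 − N(24)/N(22) = 1 − 35,039/48,331 = (13,292)/48,331 = 0.275020.

0.27502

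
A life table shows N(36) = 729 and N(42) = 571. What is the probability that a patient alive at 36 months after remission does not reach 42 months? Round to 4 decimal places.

P(die before 42 | alive at 36) = 1 − N(42)/N(36) = 1 − 571/729 = (158)/729 = 0.216735.

0.2167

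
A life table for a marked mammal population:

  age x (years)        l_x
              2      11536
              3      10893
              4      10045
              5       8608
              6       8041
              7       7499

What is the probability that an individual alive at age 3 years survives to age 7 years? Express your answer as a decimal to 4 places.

The conditional survival probability is l_7/l_3 = 7499/10893 = 0.688424.

0.6884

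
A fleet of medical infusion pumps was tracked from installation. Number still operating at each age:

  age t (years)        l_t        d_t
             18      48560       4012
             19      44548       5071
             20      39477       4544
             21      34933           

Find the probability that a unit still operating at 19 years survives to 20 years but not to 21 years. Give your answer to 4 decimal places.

0.1020

This is the probability of reaching 20 but not 21, conditional on being operational at 19: (l_20 − l_21) / l_19.
= (39477 − 34933) / 44548 = 4544 / 44548 = 0.102002.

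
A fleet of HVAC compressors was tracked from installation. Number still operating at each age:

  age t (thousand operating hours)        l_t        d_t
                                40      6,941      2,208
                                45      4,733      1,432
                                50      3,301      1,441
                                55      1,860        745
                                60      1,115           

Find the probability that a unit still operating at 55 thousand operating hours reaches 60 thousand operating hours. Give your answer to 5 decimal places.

0.59946

The conditional survival probability is l_60/l_55 = 1,115/1,860 = 0.599462.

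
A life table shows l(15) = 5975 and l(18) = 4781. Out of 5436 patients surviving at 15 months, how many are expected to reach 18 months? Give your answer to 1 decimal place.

The relevant probability is 4781/5975 = 0.800167.
Expected number = 5436 × 0.800167 = 4349.7.

4349.7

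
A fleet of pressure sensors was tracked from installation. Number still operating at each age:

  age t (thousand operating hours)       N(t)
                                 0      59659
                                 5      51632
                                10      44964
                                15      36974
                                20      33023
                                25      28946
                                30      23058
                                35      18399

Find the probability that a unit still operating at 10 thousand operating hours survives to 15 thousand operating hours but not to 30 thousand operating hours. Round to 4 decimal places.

This is the probability of reaching 15 but not 30, conditional on being operational at 10: (N(15) − N(30)) / N(10).
= (36974 − 23058) / 44964 = 13916 / 44964 = 0.309492.

0.3095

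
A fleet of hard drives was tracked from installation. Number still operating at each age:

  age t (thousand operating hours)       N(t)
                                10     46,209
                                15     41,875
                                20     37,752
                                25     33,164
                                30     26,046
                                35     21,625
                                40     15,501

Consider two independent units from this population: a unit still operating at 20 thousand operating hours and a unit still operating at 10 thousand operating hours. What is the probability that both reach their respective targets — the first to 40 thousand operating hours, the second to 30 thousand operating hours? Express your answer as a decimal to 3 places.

0.231

p₁ = N(40)/N(20) = 15,501/37,752 = 0.410601; p₂ = N(30)/N(10) = 26,046/46,209 = 0.563656.
P(both) = p₁ × p₂ = 0.410601 × 0.563656 = 0.231438.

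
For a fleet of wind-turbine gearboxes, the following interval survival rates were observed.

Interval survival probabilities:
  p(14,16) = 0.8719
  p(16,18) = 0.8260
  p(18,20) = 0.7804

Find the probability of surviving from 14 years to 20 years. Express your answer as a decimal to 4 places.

0.5620

The overall survival probability is 0.8719 × 0.8260 × 0.7804.
= 0.562036.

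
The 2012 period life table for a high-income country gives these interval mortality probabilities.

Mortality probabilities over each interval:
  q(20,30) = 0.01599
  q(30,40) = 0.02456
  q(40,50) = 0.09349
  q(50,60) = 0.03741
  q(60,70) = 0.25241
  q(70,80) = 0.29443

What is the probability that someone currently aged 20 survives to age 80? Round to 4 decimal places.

Chaining the interval survival probabilities: (1 − 0.01599) × (1 − 0.02456) × (1 − 0.09349) × (1 − 0.03741) × (1 − 0.25241) × (1 − 0.29443).
= 0.98401 × 0.97544 × 0.90651 × 0.96259 × 0.74759 × 0.70557 = 0.441792.

0.4418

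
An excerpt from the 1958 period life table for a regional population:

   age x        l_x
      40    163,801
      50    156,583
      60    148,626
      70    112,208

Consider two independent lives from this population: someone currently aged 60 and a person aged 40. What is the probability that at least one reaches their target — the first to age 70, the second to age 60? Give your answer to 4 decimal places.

p₁ = l_70/l_60 = 112,208/148,626 = 0.754969; p₂ = l_60/l_40 = 148,626/163,801 = 0.907357.
P(at least one) = 1 − (1−p₁)(1−p₂) = 1 − 0.245031 × 0.092643 = 0.977300.

0.9773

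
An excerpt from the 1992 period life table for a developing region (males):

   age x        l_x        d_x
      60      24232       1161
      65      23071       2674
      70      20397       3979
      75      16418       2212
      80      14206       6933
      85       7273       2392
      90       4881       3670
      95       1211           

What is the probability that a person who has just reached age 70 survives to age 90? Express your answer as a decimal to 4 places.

0.2393

We want 20p70 = l_90/l_70.
The conditional survival probability is l_90/l_70 = 4881/20397 = 0.239300.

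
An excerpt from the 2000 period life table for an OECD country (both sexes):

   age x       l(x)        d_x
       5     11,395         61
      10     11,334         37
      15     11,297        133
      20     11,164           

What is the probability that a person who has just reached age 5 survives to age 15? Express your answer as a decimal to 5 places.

The conditional survival probability is l(15)/l(5) = 11,297/11,395 = 0.991400.

0.99140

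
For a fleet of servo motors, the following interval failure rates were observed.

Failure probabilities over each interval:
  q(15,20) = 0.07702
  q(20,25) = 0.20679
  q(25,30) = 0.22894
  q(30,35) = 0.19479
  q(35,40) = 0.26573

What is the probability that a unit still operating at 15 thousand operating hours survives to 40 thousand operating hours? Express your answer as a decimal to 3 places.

0.334

Survival from 15 to 40 is the product of surviving each interval: (1 − 0.07702) × (1 − 0.20679) × (1 − 0.22894) × (1 − 0.19479) × (1 − 0.26573).
= 0.92298 × 0.79321 × 0.77106 × 0.80521 × 0.73427 = 0.333759.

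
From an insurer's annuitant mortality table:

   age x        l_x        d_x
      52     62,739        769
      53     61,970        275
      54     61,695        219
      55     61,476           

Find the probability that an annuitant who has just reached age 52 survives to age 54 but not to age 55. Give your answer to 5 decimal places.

We want 2|1q52 = (l_54 − l_55)/l_52.
This is the probability of reaching 54 but not 55, conditional on being alive at 52: (l_54 − l_55) / l_52.
= (61,695 − 61,476) / 62,739 = 219 / 62,739 = 0.003491.

0.00349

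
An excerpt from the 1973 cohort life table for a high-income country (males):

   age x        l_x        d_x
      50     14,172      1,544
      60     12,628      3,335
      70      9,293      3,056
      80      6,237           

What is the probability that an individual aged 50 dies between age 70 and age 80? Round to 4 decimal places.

0.2156

We want 20|10q50 = (l_70 − l_80)/l_50.
This is the probability of reaching 70 but not 80, conditional on being alive at 50: (l_70 − l_80) / l_50.
= (9,293 − 6,237) / 14,172 = 3,056 / 14,172 = 0.215636.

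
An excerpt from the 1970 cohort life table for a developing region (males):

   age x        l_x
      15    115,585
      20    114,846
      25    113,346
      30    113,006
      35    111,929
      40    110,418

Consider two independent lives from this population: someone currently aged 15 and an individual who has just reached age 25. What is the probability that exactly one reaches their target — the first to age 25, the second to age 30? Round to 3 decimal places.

p₁ = l_25/l_15 = 113,346/115,585 = 0.980629; p₂ = l_30/l_25 = 113,006/113,346 = 0.997000.
P(exactly one) = p₁(1−p₂) + (1−p₁)p₂ = 0.002942 + 0.019313 = 0.022255.

0.022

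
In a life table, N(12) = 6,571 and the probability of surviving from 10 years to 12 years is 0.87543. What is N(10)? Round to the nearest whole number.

N(10) = N(12) / p = 6,571 / 0.87543 = 7506.

7506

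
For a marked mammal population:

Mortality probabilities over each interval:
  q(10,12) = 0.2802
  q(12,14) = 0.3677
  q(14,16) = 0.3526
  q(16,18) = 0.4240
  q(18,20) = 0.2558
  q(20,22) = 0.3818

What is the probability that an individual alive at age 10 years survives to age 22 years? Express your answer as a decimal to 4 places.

0.0781

Survival from 10 to 22 is the product of surviving each interval: (1 − 0.2802) × (1 − 0.3677) × (1 − 0.3526) × (1 − 0.4240) × (1 − 0.2558) × (1 − 0.3818).
= 0.7198 × 0.6323 × 0.6474 × 0.5760 × 0.7442 × 0.6182 = 0.078082.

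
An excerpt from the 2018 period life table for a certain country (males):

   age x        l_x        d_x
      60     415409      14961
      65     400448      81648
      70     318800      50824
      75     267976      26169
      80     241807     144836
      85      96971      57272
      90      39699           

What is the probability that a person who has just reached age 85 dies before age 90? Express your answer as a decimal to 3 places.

P(die before 90 | alive at 85) = 1 − l_90/l_85 = 1 − 39699/96971 = (57272)/96971 = 0.590610.

0.591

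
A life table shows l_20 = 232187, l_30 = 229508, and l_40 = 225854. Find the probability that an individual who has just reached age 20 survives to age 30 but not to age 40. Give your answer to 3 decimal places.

0.016

We want 10|10q20 = (l_30 − l_40)/l_20.
This is the probability of reaching 30 but not 40, conditional on being alive at 20: (l_30 − l_40) / l_20.
= (229508 − 225854) / 232187 = 3654 / 232187 = 0.015737.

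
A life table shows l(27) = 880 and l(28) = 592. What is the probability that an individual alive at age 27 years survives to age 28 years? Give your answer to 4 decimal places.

The conditional survival probability is l(28)/l(27) = 592/880 = 0.672727.

0.6727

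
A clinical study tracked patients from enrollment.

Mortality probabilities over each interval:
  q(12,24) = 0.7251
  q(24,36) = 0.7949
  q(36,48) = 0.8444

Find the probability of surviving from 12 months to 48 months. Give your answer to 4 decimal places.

Chaining the interval survival probabilities: (1 − 0.7251) × (1 − 0.7949) × (1 − 0.8444).
= 0.2749 × 0.2051 × 0.1556 = 0.008773.

0.0088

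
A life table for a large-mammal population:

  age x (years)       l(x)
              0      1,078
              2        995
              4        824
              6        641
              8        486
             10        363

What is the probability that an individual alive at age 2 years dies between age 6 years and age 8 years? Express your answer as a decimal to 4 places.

0.1558

This is the probability of reaching 6 but not 8, conditional on being alive at 2: (l(6) − l(8)) / l(2).
= (641 − 486) / 995 = 155 / 995 = 0.155779.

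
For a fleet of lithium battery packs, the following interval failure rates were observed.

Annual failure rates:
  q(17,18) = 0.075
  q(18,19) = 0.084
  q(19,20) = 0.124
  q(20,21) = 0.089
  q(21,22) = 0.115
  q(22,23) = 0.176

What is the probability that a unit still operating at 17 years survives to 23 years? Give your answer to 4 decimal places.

0.4931

P(survive 17→23) = (1 − 0.075) × (1 − 0.084) × (1 − 0.124) × (1 − 0.089) × (1 − 0.115) × (1 − 0.176).
= 0.925 × 0.916 × 0.876 × 0.911 × 0.885 × 0.824 = 0.493095.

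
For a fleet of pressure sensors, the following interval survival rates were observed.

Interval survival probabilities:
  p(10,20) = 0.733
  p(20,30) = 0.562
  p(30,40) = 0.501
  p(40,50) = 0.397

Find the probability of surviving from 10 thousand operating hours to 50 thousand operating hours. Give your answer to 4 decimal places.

0.0819

Chaining the interval survival probabilities: 0.733 × 0.562 × 0.501 × 0.397.
= 0.081935.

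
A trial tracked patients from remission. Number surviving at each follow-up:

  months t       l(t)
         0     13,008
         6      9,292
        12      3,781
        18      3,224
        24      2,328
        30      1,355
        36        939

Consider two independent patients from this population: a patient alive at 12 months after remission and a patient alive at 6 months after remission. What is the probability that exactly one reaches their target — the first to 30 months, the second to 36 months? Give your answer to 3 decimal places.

0.387

p₁ = l(30)/l(12) = 1,355/3,781 = 0.358371; p₂ = l(36)/l(6) = 939/9,292 = 0.101055.
P(exactly one) = p₁(1−p₂) + (1−p₁)p₂ = 0.322156 + 0.064840 = 0.386996.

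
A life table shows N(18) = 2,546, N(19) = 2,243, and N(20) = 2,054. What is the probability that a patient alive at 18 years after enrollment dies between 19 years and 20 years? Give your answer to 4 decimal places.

This is the probability of reaching 19 but not 20, conditional on being alive at 18: (N(19) − N(20)) / N(18).
= (2,243 − 2,054) / 2,546 = 189 / 2,546 = 0.074234.

0.0742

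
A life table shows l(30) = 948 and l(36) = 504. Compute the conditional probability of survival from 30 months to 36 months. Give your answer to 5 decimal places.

0.53165

The conditional survival probability is l(36)/l(30) = 504/948 = 0.531646.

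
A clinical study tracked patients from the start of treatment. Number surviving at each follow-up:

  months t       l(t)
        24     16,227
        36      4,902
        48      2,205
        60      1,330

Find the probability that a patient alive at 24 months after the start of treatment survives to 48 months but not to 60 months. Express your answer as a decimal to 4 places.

This is the probability of reaching 48 but not 60, conditional on being alive at 24: (l(48) − l(60)) / l(24).
= (2,205 − 1,330) / 16,227 = 875 / 16,227 = 0.053922.

0.0539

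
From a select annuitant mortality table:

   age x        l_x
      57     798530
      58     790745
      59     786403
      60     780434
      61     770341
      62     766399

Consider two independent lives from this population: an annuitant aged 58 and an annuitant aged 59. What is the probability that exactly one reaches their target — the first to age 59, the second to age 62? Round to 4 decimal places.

p₁ = l_59/l_58 = 786403/790745 = 0.994509; p₂ = l_62/l_59 = 766399/786403 = 0.974563.
P(exactly one) = p₁(1−p₂) + (1−p₁)p₂ = 0.025297 + 0.005351 = 0.030649.

0.0306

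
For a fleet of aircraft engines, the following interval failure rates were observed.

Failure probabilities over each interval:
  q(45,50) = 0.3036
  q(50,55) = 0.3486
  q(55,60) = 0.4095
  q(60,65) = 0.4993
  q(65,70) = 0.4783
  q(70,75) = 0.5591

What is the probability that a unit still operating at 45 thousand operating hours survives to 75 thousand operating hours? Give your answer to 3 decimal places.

0.031

The overall survival probability is (1 − 0.3036) × (1 − 0.3486) × (1 − 0.4095) × (1 − 0.4993) × (1 − 0.4783) × (1 − 0.5591).
= 0.6964 × 0.6514 × 0.5905 × 0.5007 × 0.5217 × 0.4409 = 0.030851.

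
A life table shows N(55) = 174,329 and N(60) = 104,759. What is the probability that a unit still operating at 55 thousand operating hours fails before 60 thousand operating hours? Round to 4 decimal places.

P(fail before 60 | operational at 55) = 1 − N(60)/N(55) = 1 − 104,759/174,329 = (69,570)/174,329 = 0.399073.

0.3991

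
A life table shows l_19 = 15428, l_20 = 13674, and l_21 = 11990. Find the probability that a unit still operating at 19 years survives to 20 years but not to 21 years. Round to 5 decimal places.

0.10915

This is the probability of reaching 20 but not 21, conditional on being operational at 19: (l_20 − l_21) / l_19.
= (13674 − 11990) / 15428 = 1684 / 15428 = 0.109152.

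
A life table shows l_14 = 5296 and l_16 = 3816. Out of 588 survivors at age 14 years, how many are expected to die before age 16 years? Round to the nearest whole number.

164

The relevant probability is 1 − 3816/5296 = 0.279456.
Expected number = 588 × 0.279456 = 164.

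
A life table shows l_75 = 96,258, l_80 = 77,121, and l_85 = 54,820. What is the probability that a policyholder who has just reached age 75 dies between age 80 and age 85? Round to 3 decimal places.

We want 5|5q75 = (l_80 − l_85)/l_75.
This is the probability of reaching 80 but not 85, conditional on being alive at 75: (l_80 − l_85) / l_75.
= (77,121 − 54,820) / 96,258 = 22,301 / 96,258 = 0.231679.

0.232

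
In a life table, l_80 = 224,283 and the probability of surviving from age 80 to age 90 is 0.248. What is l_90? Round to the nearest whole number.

l_90 = l_80 × p = 224,283 × 0.248 = 55622.

55622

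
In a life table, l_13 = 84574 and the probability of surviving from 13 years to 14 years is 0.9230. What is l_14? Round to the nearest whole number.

l_14 = l_13 × p = 84574 × 0.9230 = 78062.

78062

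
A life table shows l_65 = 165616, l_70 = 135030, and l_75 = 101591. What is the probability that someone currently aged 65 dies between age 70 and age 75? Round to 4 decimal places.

0.2019

We want 5|5q65 = (l_70 − l_75)/l_65.
This is the probability of reaching 70 but not 75, conditional on being alive at 65: (l_70 − l_75) / l_65.
= (135030 − 101591) / 165616 = 33439 / 165616 = 0.201907.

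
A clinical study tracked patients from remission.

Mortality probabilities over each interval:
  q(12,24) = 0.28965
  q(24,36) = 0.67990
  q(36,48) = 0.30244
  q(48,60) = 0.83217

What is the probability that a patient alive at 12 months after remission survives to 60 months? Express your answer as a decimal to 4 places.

P(survive 12→60) = (1 − 0.28965) × (1 − 0.67990) × (1 − 0.30244) × (1 − 0.83217).
= 0.71035 × 0.32010 × 0.69756 × 0.16783 = 0.026620.

0.0266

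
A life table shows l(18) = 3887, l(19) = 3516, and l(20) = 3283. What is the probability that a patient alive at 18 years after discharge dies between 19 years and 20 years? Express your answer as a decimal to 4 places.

0.0599

This is the probability of reaching 19 but not 20, conditional on being alive at 18: (l(19) − l(20)) / l(18).
= (3516 − 3283) / 3887 = 233 / 3887 = 0.059943.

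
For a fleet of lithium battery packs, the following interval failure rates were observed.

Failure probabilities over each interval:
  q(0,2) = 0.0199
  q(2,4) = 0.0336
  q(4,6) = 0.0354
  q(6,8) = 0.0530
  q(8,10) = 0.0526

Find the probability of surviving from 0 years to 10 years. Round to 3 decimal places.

0.820

P(survive 0→10) = (1 − 0.0199) × (1 − 0.0336) × (1 − 0.0354) × (1 − 0.0530) × (1 − 0.0526).
= 0.9801 × 0.9664 × 0.9646 × 0.9470 × 0.9474 = 0.819706.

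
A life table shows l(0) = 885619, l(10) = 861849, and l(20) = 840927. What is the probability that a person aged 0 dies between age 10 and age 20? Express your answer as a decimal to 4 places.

0.0236

This is the probability of reaching 10 but not 20, conditional on being alive at 0: (l(10) − l(20)) / l(0).
= (861849 − 840927) / 885619 = 20922 / 885619 = 0.023624.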